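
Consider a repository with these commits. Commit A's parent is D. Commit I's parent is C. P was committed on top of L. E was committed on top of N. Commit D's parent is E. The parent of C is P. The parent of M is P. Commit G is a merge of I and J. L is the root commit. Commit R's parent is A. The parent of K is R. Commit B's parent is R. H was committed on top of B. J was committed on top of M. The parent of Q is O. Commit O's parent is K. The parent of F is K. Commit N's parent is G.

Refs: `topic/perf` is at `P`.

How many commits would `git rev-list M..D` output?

Reachable from D: {C, D, E, G, I, J, L, M, N, P}.
Reachable from M: {L, M, P}.
In D's history but not M's: {C, D, E, G, I, J, N} — 7 commits.

7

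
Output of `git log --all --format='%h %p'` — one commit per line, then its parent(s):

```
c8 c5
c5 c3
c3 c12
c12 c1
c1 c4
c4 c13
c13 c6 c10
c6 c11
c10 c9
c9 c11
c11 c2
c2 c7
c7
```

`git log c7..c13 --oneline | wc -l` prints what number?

6

Reachable from c13: {c10, c11, c13, c2, c6, c7, c9}.
Reachable from c7: {c7}.
In c13's history but not c7's: {c10, c11, c13, c2, c6, c9} — 6 commits.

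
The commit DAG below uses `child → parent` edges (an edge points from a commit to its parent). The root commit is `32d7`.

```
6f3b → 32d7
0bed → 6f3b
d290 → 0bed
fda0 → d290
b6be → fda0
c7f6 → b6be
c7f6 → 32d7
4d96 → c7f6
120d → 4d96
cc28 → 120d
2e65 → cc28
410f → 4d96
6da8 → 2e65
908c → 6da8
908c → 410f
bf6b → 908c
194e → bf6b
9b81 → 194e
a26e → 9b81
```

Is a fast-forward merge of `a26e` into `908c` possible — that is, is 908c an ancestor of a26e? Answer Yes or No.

Yes

A fast-forward from 908c to a26e is possible iff 908c is an ancestor of a26e.
Ancestors of a26e: {0bed, 120d, 194e, 2e65, 32d7, 410f, 4d96, 6da8, 6f3b, 908c, 9b81, a26e, b6be, bf6b, c7f6, cc28, d290, fda0}.
908c is among them, so fast-forward is possible.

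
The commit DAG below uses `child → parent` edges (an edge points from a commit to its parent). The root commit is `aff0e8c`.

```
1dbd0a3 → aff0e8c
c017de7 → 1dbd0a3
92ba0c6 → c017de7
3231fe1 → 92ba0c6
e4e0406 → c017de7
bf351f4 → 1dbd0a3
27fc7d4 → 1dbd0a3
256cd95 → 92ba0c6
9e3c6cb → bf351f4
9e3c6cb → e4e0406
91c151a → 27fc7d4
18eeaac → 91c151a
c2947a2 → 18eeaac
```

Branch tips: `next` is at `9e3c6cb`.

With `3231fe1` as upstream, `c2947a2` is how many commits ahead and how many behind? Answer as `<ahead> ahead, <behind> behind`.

4 ahead, 3 behind

Reachable from c2947a2: {18eeaac, 1dbd0a3, 27fc7d4, 91c151a, aff0e8c, c2947a2}.
Reachable from 3231fe1: {1dbd0a3, 3231fe1, 92ba0c6, aff0e8c, c017de7}.
Only in c2947a2's history (ahead): {18eeaac, 27fc7d4, 91c151a, c2947a2} — 4.
Only in 3231fe1's history (behind): {3231fe1, 92ba0c6, c017de7} — 3.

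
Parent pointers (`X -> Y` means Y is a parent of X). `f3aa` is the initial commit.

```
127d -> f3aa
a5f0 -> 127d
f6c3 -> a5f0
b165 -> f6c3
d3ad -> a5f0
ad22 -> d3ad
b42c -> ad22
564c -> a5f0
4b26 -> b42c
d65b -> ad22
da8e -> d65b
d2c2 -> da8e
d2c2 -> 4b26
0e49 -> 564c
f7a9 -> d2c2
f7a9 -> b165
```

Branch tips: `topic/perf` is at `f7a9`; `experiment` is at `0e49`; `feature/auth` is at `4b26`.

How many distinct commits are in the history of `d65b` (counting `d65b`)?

6

Walking parent pointers from d65b: reachable set = {127d, a5f0, ad22, d3ad, d65b, f3aa}.
That is 6 commits.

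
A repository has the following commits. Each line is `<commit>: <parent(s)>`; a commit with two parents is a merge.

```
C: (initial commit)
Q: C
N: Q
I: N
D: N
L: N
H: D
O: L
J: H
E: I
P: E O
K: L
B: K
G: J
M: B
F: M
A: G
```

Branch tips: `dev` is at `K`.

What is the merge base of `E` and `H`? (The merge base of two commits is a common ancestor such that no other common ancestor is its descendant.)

N

Ancestors of E: {C, E, I, N, Q}.
Ancestors of H: {C, D, H, N, Q}.
Common ancestors: {C, N, Q}.
Among these, N is not an ancestor of any other common ancestor — it is the merge base.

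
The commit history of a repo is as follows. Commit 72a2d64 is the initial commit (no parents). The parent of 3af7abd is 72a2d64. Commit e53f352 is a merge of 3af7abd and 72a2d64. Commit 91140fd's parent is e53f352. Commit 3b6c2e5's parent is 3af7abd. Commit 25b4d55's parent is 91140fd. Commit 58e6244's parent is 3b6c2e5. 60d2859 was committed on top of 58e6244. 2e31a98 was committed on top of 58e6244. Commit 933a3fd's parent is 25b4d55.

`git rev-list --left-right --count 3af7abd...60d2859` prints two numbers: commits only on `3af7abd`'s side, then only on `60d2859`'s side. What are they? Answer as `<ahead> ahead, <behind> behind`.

0 ahead, 3 behind

Reachable from 3af7abd: {3af7abd, 72a2d64}.
Reachable from 60d2859: {3af7abd, 3b6c2e5, 58e6244, 60d2859, 72a2d64}.
Only in 3af7abd's history (ahead): {} — 0.
Only in 60d2859's history (behind): {3b6c2e5, 58e6244, 60d2859} — 3.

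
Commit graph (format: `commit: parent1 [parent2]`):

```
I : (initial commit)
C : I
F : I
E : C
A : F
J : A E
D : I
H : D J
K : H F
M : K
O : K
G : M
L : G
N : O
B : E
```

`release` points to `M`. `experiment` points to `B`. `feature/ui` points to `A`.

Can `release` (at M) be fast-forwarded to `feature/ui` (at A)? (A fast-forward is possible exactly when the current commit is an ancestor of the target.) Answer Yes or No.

No

A fast-forward from M to A is possible iff M is an ancestor of A.
Ancestors of A: {A, F, I}.
M is not among them, so fast-forward is not possible.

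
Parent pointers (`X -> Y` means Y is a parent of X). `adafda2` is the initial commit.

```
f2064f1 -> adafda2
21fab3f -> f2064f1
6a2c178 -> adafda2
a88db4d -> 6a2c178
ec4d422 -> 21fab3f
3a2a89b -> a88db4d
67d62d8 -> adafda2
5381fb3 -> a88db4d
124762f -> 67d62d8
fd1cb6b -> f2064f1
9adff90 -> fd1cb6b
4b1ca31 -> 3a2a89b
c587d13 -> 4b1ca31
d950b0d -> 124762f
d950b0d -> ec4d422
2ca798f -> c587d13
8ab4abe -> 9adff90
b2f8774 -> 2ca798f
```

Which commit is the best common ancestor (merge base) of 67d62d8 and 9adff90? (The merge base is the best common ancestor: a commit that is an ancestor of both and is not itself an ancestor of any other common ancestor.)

adafda2

Ancestors of 67d62d8: {67d62d8, adafda2}.
Ancestors of 9adff90: {9adff90, adafda2, f2064f1, fd1cb6b}.
Common ancestors: {adafda2}.
The only common ancestor is adafda2, so it is the merge base.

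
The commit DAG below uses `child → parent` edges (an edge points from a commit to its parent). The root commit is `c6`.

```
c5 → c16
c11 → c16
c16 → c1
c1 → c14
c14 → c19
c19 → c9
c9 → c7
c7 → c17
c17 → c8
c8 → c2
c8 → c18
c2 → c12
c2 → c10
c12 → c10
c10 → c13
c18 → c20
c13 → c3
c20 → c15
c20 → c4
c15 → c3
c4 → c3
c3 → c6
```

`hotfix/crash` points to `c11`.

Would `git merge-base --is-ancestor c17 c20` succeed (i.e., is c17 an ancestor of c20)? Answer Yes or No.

Ancestors of c20: {c15, c20, c3, c4, c6}.
c17 is not in that set, so it is not an ancestor of c20.

No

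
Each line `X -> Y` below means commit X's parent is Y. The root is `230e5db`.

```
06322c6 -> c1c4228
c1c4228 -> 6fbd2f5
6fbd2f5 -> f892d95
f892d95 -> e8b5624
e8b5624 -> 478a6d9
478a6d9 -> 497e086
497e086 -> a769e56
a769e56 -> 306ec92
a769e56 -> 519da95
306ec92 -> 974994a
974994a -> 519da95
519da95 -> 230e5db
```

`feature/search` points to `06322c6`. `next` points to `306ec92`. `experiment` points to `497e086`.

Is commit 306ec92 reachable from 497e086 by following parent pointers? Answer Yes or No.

Yes

Ancestors of 497e086 (commits reachable by following parents): {230e5db, 306ec92, 497e086, 519da95, 974994a, a769e56}.
306ec92 is in that set, so it is an ancestor of 497e086.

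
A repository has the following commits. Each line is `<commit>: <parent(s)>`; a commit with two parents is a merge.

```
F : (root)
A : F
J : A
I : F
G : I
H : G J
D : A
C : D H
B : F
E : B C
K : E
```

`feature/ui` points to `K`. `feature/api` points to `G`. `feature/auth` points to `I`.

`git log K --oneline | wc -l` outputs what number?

Walking parent pointers from K: reachable set = {A, B, C, D, E, F, G, H, I, J, K}.
That is 11 commits.

11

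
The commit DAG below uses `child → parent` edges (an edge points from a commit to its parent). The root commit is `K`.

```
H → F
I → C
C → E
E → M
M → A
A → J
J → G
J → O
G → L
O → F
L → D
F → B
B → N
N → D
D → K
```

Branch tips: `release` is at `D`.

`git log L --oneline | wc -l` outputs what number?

3

Walking parent pointers from L: reachable set = {D, K, L}.
That is 3 commits.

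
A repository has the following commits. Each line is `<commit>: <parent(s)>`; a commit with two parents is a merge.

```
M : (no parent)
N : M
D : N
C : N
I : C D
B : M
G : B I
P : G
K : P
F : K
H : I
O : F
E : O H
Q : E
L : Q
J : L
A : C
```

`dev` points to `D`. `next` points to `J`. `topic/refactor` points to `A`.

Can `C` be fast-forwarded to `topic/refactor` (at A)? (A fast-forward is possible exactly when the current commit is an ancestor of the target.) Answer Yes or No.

Yes

A fast-forward from C to A is possible iff C is an ancestor of A.
Ancestors of A: {A, C, M, N}.
C is among them, so fast-forward is possible.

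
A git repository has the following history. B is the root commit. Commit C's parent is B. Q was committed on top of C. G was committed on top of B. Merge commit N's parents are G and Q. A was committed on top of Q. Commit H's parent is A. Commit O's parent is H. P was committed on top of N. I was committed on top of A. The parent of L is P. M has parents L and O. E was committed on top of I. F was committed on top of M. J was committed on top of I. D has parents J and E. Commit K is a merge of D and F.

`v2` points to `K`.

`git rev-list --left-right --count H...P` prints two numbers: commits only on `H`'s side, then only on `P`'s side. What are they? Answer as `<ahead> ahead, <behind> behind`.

Reachable from H: {A, B, C, H, Q}.
Reachable from P: {B, C, G, N, P, Q}.
Only in H's history (ahead): {A, H} — 2.
Only in P's history (behind): {G, N, P} — 3.

2 ahead, 3 behind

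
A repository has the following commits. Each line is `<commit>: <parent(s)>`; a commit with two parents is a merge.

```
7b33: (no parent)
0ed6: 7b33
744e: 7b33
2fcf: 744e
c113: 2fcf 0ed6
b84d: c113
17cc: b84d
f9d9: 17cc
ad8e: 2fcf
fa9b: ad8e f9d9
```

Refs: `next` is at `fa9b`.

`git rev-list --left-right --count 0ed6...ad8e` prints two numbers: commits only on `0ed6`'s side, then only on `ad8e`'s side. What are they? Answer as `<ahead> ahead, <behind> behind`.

Reachable from 0ed6: {0ed6, 7b33}.
Reachable from ad8e: {2fcf, 744e, 7b33, ad8e}.
Only in 0ed6's history (ahead): {0ed6} — 1.
Only in ad8e's history (behind): {2fcf, 744e, ad8e} — 3.

1 ahead, 3 behind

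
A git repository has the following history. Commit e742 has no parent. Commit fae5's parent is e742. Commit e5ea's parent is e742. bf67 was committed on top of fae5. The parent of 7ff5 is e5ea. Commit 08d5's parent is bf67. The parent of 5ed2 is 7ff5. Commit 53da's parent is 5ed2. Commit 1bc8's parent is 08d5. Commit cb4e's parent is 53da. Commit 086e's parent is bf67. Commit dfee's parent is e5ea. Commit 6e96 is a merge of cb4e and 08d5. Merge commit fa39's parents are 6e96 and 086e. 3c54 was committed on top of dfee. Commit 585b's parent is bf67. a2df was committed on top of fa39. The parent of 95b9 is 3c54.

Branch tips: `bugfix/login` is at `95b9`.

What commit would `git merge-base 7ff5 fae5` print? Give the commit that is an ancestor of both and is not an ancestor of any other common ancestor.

Ancestors of 7ff5: {7ff5, e5ea, e742}.
Ancestors of fae5: {e742, fae5}.
Common ancestors: {e742}.
The only common ancestor is e742, so it is the merge base.

e742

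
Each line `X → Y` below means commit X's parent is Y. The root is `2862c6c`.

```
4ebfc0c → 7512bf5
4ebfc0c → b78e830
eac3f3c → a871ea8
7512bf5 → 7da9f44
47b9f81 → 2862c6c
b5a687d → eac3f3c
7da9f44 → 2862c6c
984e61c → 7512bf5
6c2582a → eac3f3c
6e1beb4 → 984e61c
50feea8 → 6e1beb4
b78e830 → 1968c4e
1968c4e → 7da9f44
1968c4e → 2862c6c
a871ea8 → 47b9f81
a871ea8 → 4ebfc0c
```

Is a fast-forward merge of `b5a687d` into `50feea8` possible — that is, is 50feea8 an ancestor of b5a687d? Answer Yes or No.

No

A fast-forward from 50feea8 to b5a687d is possible iff 50feea8 is an ancestor of b5a687d.
Ancestors of b5a687d: {1968c4e, 2862c6c, 47b9f81, 4ebfc0c, 7512bf5, 7da9f44, a871ea8, b5a687d, b78e830, eac3f3c}.
50feea8 is not among them, so fast-forward is not possible.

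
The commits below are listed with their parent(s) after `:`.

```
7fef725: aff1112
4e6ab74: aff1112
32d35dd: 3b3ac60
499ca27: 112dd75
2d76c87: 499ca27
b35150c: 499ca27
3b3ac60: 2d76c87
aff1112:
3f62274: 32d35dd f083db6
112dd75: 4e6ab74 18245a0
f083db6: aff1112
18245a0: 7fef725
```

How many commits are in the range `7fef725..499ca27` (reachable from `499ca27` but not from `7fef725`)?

4

Reachable from 499ca27: {112dd75, 18245a0, 499ca27, 4e6ab74, 7fef725, aff1112}.
Reachable from 7fef725: {7fef725, aff1112}.
In 499ca27's history but not 7fef725's: {112dd75, 18245a0, 499ca27, 4e6ab74} — 4 commits.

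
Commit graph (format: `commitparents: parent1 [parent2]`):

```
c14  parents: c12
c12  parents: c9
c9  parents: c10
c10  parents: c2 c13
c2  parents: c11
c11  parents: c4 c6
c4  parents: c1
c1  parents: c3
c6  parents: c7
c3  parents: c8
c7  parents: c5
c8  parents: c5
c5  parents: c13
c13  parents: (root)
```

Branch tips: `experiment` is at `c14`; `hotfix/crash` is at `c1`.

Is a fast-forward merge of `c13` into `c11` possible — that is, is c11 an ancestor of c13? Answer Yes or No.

No

A fast-forward from c11 to c13 is possible iff c11 is an ancestor of c13.
Ancestors of c13: {c13}.
c11 is not among them, so fast-forward is not possible.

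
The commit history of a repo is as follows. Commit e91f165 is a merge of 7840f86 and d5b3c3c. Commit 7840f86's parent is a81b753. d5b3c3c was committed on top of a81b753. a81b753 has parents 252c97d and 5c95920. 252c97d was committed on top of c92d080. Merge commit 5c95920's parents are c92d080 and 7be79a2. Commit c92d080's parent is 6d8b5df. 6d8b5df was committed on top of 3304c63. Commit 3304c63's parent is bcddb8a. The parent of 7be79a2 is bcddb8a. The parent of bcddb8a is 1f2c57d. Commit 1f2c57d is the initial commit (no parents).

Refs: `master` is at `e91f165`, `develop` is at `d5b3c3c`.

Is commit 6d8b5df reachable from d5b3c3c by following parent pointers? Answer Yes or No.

Yes

Ancestors of d5b3c3c (commits reachable by following parents): {1f2c57d, 252c97d, 3304c63, 5c95920, 6d8b5df, 7be79a2, a81b753, bcddb8a, c92d080, d5b3c3c}.
6d8b5df is in that set, so it is an ancestor of d5b3c3c.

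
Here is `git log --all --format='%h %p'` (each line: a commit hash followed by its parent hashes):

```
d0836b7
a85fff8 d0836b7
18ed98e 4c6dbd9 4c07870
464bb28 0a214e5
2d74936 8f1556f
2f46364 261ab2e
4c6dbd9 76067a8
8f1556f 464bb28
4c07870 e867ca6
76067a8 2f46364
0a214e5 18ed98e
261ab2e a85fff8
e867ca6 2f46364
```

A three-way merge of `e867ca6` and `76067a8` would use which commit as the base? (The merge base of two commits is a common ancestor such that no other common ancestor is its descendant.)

2f46364

Ancestors of e867ca6: {261ab2e, 2f46364, a85fff8, d0836b7, e867ca6}.
Ancestors of 76067a8: {261ab2e, 2f46364, 76067a8, a85fff8, d0836b7}.
Common ancestors: {261ab2e, 2f46364, a85fff8, d0836b7}.
Among these, 2f46364 is not an ancestor of any other common ancestor — it is the merge base.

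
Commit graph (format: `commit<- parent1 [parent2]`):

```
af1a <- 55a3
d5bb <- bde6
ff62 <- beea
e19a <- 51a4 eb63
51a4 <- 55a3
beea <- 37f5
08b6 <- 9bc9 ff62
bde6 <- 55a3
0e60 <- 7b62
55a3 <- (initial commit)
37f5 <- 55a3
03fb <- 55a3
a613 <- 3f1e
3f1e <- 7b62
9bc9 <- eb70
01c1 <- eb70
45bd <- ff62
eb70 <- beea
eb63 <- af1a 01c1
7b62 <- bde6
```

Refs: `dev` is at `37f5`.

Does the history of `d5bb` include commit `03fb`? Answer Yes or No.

Ancestors of d5bb: {55a3, bde6, d5bb}.
03fb is not in that set, so it is not an ancestor of d5bb.

No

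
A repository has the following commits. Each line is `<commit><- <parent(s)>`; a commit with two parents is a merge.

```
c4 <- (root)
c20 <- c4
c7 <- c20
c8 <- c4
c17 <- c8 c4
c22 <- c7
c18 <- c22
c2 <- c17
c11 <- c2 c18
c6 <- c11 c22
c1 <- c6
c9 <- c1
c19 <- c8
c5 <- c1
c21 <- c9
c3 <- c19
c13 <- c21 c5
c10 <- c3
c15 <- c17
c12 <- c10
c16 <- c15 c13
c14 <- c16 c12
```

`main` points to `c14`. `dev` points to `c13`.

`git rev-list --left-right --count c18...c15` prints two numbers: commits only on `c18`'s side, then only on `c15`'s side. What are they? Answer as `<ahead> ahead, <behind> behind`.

Reachable from c18: {c18, c20, c22, c4, c7}.
Reachable from c15: {c15, c17, c4, c8}.
Only in c18's history (ahead): {c18, c20, c22, c7} — 4.
Only in c15's history (behind): {c15, c17, c8} — 3.

4 ahead, 3 behind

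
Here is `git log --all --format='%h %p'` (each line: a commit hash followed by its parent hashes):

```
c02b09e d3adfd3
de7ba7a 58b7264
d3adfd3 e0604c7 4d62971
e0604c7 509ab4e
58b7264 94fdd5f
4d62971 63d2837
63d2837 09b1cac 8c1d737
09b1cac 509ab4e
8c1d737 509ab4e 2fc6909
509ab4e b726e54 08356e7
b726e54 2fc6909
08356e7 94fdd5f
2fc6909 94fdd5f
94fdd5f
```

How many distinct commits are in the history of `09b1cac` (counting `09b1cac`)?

6

Walking parent pointers from 09b1cac: reachable set = {08356e7, 09b1cac, 2fc6909, 509ab4e, 94fdd5f, b726e54}.
That is 6 commits.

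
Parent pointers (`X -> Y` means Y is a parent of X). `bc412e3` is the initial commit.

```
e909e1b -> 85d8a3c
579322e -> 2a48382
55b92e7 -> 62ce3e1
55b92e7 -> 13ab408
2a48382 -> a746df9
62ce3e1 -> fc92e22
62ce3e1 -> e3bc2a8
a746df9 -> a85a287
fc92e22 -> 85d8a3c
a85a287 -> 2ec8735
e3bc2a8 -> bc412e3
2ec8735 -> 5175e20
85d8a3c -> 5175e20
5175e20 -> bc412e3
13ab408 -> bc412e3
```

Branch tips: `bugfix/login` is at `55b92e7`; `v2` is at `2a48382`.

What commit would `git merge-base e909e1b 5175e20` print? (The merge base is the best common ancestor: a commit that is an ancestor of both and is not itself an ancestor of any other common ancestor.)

5175e20

Ancestors of e909e1b: {5175e20, 85d8a3c, bc412e3, e909e1b}.
Ancestors of 5175e20: {5175e20, bc412e3}.
Common ancestors: {5175e20, bc412e3}.
Among these, 5175e20 is not an ancestor of any other common ancestor — it is the merge base.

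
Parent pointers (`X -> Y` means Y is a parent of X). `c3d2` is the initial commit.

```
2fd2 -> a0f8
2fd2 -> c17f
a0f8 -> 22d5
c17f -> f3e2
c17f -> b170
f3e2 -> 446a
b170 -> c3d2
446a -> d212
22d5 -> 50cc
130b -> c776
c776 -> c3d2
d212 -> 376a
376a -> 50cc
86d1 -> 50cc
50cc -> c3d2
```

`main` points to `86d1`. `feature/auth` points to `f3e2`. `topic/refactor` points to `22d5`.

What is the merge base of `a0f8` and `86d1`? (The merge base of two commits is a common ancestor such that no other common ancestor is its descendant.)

50cc

Ancestors of a0f8: {22d5, 50cc, a0f8, c3d2}.
Ancestors of 86d1: {50cc, 86d1, c3d2}.
Common ancestors: {50cc, c3d2}.
Among these, 50cc is not an ancestor of any other common ancestor — it is the merge base.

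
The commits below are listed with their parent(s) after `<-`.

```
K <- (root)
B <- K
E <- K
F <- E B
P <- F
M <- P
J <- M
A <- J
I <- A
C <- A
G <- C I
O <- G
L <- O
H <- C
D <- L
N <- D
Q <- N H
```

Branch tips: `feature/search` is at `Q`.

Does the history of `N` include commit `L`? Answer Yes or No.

Ancestors of N (commits reachable by following parents): {A, B, C, D, E, F, G, I, J, K, L, M, N, O, P}.
L is in that set, so it is an ancestor of N.

Yes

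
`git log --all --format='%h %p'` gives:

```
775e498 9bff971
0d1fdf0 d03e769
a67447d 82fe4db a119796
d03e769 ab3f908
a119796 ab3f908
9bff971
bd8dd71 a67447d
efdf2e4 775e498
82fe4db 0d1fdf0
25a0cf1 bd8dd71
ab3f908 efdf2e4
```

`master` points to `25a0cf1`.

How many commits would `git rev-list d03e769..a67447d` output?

Reachable from a67447d: {0d1fdf0, 775e498, 82fe4db, 9bff971, a119796, a67447d, ab3f908, d03e769, efdf2e4}.
Reachable from d03e769: {775e498, 9bff971, ab3f908, d03e769, efdf2e4}.
In a67447d's history but not d03e769's: {0d1fdf0, 82fe4db, a119796, a67447d} — 4 commits.

4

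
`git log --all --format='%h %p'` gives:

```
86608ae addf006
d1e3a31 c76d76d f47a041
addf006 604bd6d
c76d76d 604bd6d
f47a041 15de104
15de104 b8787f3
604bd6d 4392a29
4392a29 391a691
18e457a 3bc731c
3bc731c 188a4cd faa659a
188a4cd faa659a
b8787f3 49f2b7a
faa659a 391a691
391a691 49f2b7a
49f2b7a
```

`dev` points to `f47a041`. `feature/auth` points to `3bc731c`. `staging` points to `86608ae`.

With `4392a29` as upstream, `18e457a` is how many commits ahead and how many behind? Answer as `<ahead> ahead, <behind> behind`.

Reachable from 18e457a: {188a4cd, 18e457a, 391a691, 3bc731c, 49f2b7a, faa659a}.
Reachable from 4392a29: {391a691, 4392a29, 49f2b7a}.
Only in 18e457a's history (ahead): {188a4cd, 18e457a, 3bc731c, faa659a} — 4.
Only in 4392a29's history (behind): {4392a29} — 1.

4 ahead, 1 behind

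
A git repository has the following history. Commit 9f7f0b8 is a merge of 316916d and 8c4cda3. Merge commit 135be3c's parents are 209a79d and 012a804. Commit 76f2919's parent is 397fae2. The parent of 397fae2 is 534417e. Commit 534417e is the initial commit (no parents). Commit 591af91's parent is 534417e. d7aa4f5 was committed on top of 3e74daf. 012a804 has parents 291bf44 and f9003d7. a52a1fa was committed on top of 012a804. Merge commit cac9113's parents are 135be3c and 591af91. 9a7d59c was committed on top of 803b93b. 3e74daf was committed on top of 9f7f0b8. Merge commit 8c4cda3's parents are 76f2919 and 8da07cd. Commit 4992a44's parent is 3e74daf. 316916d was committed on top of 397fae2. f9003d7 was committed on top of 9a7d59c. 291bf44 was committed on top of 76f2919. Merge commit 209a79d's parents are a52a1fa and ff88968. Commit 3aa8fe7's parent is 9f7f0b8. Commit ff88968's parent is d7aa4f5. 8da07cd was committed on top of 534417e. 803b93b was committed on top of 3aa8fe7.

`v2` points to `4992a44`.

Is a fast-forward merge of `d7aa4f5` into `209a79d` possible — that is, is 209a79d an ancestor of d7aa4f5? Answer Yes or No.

A fast-forward from 209a79d to d7aa4f5 is possible iff 209a79d is an ancestor of d7aa4f5.
Ancestors of d7aa4f5: {316916d, 397fae2, 3e74daf, 534417e, 76f2919, 8c4cda3, 8da07cd, 9f7f0b8, d7aa4f5}.
209a79d is not among them, so fast-forward is not possible.

No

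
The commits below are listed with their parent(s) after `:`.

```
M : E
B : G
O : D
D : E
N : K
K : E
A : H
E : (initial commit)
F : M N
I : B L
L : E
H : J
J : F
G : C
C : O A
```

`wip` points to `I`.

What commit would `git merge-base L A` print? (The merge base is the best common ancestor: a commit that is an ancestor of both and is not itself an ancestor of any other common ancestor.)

Ancestors of L: {E, L}.
Ancestors of A: {A, E, F, H, J, K, M, N}.
Common ancestors: {E}.
The only common ancestor is E, so it is the merge base.

E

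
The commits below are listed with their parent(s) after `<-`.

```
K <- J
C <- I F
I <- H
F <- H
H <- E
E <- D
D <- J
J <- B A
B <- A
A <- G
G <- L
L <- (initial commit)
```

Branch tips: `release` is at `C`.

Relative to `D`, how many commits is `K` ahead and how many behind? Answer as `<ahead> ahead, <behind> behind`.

Reachable from K: {A, B, G, J, K, L}.
Reachable from D: {A, B, D, G, J, L}.
Only in K's history (ahead): {K} — 1.
Only in D's history (behind): {D} — 1.

1 ahead, 1 behind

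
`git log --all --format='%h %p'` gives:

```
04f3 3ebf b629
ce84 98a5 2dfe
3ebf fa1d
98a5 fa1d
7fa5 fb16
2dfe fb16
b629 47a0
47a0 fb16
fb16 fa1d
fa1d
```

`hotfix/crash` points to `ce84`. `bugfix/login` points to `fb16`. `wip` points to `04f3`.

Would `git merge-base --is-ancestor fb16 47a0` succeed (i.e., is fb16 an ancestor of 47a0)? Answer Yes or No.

Ancestors of 47a0 (commits reachable by following parents): {47a0, fa1d, fb16}.
fb16 is in that set, so it is an ancestor of 47a0.

Yes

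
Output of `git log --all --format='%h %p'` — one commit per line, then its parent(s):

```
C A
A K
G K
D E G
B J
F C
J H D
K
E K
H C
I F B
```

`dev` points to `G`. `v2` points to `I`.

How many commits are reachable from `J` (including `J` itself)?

Walking parent pointers from J: reachable set = {A, C, D, E, G, H, J, K}.
That is 8 commits.

8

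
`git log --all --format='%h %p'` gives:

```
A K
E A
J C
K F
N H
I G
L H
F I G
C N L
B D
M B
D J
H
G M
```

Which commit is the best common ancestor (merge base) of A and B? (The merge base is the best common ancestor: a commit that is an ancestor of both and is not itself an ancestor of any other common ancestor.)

Ancestors of A: {A, B, C, D, F, G, H, I, J, K, L, M, N}.
Ancestors of B: {B, C, D, H, J, L, N}.
Common ancestors: {B, C, D, H, J, L, N}.
Among these, B is not an ancestor of any other common ancestor — it is the merge base.

B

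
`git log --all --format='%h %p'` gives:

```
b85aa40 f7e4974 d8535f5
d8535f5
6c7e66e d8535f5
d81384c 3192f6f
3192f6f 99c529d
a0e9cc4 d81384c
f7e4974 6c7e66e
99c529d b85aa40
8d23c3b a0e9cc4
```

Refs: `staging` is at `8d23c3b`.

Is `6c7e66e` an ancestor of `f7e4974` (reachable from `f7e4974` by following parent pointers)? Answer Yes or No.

Ancestors of f7e4974 (commits reachable by following parents): {6c7e66e, d8535f5, f7e4974}.
6c7e66e is in that set, so it is an ancestor of f7e4974.

Yes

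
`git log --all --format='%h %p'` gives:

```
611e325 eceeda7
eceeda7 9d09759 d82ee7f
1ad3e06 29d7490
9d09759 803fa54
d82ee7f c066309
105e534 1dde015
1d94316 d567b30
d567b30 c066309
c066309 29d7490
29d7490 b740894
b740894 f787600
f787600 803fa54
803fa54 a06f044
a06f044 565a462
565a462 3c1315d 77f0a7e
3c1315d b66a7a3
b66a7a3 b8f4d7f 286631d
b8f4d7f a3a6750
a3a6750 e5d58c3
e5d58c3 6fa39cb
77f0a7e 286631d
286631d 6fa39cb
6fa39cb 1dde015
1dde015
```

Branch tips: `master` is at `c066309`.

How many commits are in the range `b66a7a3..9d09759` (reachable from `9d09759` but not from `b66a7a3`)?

6

Reachable from 9d09759: {1dde015, 286631d, 3c1315d, 565a462, 6fa39cb, 77f0a7e, 803fa54, 9d09759, a06f044, a3a6750, b66a7a3, b8f4d7f, e5d58c3}.
Reachable from b66a7a3: {1dde015, 286631d, 6fa39cb, a3a6750, b66a7a3, b8f4d7f, e5d58c3}.
In 9d09759's history but not b66a7a3's: {3c1315d, 565a462, 77f0a7e, 803fa54, 9d09759, a06f044} — 6 commits.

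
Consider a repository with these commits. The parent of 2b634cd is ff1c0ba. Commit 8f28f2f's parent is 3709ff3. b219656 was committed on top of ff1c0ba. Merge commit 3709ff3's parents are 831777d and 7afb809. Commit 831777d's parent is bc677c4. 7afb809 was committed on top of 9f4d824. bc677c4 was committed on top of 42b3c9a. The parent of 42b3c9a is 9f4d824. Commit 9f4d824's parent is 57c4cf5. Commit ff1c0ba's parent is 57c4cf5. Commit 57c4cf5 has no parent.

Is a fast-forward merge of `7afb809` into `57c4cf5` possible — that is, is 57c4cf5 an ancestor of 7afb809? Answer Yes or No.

Yes

A fast-forward from 57c4cf5 to 7afb809 is possible iff 57c4cf5 is an ancestor of 7afb809.
Ancestors of 7afb809: {57c4cf5, 7afb809, 9f4d824}.
57c4cf5 is among them, so fast-forward is possible.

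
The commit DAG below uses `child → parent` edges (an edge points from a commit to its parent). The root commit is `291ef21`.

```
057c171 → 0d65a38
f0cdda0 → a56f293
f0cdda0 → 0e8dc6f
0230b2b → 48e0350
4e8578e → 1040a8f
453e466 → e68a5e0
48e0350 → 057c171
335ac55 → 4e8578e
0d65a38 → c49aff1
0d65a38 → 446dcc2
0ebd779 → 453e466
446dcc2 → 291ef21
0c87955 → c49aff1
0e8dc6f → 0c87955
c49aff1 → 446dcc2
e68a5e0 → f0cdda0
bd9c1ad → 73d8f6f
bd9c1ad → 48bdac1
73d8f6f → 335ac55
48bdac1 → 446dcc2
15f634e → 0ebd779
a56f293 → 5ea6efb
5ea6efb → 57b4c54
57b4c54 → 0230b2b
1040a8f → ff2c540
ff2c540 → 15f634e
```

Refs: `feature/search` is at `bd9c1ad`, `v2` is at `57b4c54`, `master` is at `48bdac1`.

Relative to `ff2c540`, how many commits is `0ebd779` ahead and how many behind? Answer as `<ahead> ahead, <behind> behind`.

0 ahead, 2 behind

Reachable from 0ebd779: {0230b2b, 057c171, 0c87955, 0d65a38, 0e8dc6f, 0ebd779, 291ef21, 446dcc2, 453e466, 48e0350, 57b4c54, 5ea6efb, a56f293, c49aff1, e68a5e0, f0cdda0}.
Reachable from ff2c540: {0230b2b, 057c171, 0c87955, 0d65a38, 0e8dc6f, 0ebd779, 15f634e, 291ef21, 446dcc2, 453e466, 48e0350, 57b4c54, 5ea6efb, a56f293, c49aff1, e68a5e0, f0cdda0, ff2c540}.
Only in 0ebd779's history (ahead): {} — 0.
Only in ff2c540's history (behind): {15f634e, ff2c540} — 2.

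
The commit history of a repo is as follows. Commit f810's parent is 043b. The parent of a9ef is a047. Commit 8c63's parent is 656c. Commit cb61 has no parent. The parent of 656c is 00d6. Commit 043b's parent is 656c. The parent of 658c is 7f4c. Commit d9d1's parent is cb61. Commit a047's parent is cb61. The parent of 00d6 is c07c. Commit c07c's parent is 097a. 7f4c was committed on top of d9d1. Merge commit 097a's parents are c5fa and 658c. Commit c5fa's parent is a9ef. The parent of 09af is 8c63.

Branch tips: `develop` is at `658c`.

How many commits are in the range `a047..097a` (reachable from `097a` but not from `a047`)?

Reachable from 097a: {097a, 658c, 7f4c, a047, a9ef, c5fa, cb61, d9d1}.
Reachable from a047: {a047, cb61}.
In 097a's history but not a047's: {097a, 658c, 7f4c, a9ef, c5fa, d9d1} — 6 commits.

6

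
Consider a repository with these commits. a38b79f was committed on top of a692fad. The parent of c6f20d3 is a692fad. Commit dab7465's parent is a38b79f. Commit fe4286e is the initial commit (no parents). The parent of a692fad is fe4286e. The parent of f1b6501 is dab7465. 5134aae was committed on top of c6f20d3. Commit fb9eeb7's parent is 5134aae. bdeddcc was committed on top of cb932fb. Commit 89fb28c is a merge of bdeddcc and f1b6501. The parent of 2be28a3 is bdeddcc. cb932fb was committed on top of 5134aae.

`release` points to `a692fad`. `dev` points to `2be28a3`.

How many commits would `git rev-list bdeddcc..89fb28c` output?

Reachable from 89fb28c: {5134aae, 89fb28c, a38b79f, a692fad, bdeddcc, c6f20d3, cb932fb, dab7465, f1b6501, fe4286e}.
Reachable from bdeddcc: {5134aae, a692fad, bdeddcc, c6f20d3, cb932fb, fe4286e}.
In 89fb28c's history but not bdeddcc's: {89fb28c, a38b79f, dab7465, f1b6501} — 4 commits.

4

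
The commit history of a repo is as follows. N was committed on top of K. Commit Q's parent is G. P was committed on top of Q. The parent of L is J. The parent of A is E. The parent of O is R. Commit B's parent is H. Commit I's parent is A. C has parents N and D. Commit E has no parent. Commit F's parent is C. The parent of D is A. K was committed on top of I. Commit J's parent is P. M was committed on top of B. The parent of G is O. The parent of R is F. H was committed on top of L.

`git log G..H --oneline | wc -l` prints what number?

5

Reachable from H: {A, C, D, E, F, G, H, I, J, K, L, N, O, P, Q, R}.
Reachable from G: {A, C, D, E, F, G, I, K, N, O, R}.
In H's history but not G's: {H, J, L, P, Q} — 5 commits.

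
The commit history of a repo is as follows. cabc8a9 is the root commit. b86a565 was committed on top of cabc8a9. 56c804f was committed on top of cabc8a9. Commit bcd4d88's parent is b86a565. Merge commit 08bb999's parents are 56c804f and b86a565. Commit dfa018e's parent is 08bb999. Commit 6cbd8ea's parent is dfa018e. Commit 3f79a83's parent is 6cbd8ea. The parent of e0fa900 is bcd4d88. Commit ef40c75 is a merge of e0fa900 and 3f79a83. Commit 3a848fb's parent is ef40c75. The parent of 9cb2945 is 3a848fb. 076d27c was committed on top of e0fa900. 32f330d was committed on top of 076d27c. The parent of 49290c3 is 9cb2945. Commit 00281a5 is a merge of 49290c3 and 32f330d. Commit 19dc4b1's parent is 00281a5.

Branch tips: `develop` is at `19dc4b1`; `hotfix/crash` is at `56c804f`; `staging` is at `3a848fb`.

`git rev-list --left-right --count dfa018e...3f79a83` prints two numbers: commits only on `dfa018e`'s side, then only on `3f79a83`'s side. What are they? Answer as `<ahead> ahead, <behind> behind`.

Reachable from dfa018e: {08bb999, 56c804f, b86a565, cabc8a9, dfa018e}.
Reachable from 3f79a83: {08bb999, 3f79a83, 56c804f, 6cbd8ea, b86a565, cabc8a9, dfa018e}.
Only in dfa018e's history (ahead): {} — 0.
Only in 3f79a83's history (behind): {3f79a83, 6cbd8ea} — 2.

0 ahead, 2 behind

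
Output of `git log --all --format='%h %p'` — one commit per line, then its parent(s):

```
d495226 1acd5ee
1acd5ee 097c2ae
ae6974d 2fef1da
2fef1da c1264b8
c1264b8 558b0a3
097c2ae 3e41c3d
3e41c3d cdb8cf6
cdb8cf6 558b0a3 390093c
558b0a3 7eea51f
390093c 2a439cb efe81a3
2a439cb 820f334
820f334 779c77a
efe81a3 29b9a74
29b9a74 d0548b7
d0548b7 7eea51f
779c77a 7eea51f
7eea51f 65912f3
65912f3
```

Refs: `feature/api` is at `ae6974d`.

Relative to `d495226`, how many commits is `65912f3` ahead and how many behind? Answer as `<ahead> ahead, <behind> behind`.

0 ahead, 14 behind

Reachable from 65912f3: {65912f3}.
Reachable from d495226: {097c2ae, 1acd5ee, 29b9a74, 2a439cb, 390093c, 3e41c3d, 558b0a3, 65912f3, 779c77a, 7eea51f, 820f334, cdb8cf6, d0548b7, d495226, efe81a3}.
Only in 65912f3's history (ahead): {} — 0.
Only in d495226's history (behind): {097c2ae, 1acd5ee, 29b9a74, 2a439cb, 390093c, 3e41c3d, 558b0a3, 779c77a, 7eea51f, 820f334, cdb8cf6, d0548b7, d495226, efe81a3} — 14.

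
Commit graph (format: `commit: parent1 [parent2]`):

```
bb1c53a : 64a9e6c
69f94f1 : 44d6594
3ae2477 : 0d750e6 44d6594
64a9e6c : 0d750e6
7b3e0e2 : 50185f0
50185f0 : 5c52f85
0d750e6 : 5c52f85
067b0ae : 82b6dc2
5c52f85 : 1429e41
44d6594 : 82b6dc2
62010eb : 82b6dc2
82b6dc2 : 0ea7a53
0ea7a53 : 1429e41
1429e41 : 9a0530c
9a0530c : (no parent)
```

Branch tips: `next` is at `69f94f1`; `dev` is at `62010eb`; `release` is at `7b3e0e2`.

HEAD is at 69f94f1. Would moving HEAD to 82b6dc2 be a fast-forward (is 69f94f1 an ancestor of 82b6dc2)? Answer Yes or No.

A fast-forward from 69f94f1 to 82b6dc2 is possible iff 69f94f1 is an ancestor of 82b6dc2.
Ancestors of 82b6dc2: {0ea7a53, 1429e41, 82b6dc2, 9a0530c}.
69f94f1 is not among them, so fast-forward is not possible.

No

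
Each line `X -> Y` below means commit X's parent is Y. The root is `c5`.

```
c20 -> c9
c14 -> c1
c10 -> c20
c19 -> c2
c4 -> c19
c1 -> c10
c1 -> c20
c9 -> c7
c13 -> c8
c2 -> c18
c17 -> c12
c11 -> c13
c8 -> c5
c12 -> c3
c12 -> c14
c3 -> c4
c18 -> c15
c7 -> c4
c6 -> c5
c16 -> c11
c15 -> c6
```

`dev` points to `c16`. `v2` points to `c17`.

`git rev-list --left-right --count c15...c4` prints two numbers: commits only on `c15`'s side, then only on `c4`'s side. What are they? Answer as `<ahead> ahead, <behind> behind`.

0 ahead, 4 behind

Reachable from c15: {c15, c5, c6}.
Reachable from c4: {c15, c18, c19, c2, c4, c5, c6}.
Only in c15's history (ahead): {} — 0.
Only in c4's history (behind): {c18, c19, c2, c4} — 4.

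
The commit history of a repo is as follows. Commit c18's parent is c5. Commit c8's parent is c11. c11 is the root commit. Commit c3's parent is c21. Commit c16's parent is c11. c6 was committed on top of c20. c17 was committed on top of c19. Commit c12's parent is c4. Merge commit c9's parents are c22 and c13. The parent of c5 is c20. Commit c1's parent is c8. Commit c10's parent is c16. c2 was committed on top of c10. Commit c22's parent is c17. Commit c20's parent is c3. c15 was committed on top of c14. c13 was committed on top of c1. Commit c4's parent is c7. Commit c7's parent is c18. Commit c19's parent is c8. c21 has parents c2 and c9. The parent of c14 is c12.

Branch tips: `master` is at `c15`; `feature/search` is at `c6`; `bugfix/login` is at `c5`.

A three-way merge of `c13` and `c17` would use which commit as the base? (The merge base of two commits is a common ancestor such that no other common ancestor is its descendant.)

Ancestors of c13: {c1, c11, c13, c8}.
Ancestors of c17: {c11, c17, c19, c8}.
Common ancestors: {c11, c8}.
Among these, c8 is not an ancestor of any other common ancestor — it is the merge base.

c8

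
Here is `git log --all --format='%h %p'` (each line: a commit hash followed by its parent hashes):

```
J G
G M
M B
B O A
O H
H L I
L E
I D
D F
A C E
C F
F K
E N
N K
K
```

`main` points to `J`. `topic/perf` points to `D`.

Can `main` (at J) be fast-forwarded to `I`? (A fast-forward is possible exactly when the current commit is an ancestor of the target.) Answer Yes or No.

No

A fast-forward from J to I is possible iff J is an ancestor of I.
Ancestors of I: {D, F, I, K}.
J is not among them, so fast-forward is not possible.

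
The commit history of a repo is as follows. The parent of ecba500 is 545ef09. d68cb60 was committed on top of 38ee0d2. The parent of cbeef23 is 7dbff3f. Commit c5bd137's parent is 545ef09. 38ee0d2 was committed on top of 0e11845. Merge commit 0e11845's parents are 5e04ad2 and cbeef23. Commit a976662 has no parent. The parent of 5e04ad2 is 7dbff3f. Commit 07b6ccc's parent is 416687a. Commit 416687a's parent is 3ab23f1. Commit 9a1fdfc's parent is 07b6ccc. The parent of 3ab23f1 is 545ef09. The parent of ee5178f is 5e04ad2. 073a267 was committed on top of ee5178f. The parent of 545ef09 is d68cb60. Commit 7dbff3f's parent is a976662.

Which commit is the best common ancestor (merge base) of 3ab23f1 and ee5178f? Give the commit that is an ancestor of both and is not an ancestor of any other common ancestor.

Ancestors of 3ab23f1: {0e11845, 38ee0d2, 3ab23f1, 545ef09, 5e04ad2, 7dbff3f, a976662, cbeef23, d68cb60}.
Ancestors of ee5178f: {5e04ad2, 7dbff3f, a976662, ee5178f}.
Common ancestors: {5e04ad2, 7dbff3f, a976662}.
Among these, 5e04ad2 is not an ancestor of any other common ancestor — it is the merge base.

5e04ad2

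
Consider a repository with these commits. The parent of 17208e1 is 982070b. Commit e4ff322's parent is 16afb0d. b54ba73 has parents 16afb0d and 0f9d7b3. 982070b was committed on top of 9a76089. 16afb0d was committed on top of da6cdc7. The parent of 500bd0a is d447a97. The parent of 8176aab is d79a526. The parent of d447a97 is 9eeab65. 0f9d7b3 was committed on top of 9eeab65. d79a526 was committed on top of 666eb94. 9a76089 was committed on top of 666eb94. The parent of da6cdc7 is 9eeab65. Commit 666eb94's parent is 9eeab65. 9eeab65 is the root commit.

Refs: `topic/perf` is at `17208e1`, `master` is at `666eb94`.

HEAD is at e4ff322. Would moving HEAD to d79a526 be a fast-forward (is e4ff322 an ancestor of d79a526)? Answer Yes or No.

A fast-forward from e4ff322 to d79a526 is possible iff e4ff322 is an ancestor of d79a526.
Ancestors of d79a526: {666eb94, 9eeab65, d79a526}.
e4ff322 is not among them, so fast-forward is not possible.

No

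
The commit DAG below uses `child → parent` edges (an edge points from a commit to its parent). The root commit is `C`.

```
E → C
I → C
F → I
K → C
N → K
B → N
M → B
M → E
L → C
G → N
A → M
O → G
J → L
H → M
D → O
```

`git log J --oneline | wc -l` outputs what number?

Walking parent pointers from J: reachable set = {C, J, L}.
That is 3 commits.

3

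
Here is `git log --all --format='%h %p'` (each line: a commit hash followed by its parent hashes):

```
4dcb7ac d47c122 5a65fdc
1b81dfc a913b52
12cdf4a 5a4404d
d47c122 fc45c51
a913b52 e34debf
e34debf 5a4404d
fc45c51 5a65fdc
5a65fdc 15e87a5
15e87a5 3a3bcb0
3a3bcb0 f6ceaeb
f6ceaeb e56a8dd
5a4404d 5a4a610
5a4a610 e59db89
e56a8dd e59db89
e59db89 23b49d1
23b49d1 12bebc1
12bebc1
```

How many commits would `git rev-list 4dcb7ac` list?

Walking parent pointers from 4dcb7ac: reachable set = {12bebc1, 15e87a5, 23b49d1, 3a3bcb0, 4dcb7ac, 5a65fdc, d47c122, e56a8dd, e59db89, f6ceaeb, fc45c51}.
That is 11 commits.

11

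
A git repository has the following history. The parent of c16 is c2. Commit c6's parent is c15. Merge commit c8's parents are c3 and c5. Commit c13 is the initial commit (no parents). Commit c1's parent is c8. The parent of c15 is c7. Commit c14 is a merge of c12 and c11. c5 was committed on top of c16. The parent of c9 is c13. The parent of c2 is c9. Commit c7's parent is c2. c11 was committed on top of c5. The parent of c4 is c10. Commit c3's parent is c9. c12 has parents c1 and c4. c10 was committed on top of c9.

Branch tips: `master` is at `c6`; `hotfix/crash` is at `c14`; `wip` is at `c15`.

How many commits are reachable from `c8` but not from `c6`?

Reachable from c8: {c13, c16, c2, c3, c5, c8, c9}.
Reachable from c6: {c13, c15, c2, c6, c7, c9}.
In c8's history but not c6's: {c16, c3, c5, c8} — 4 commits.

4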